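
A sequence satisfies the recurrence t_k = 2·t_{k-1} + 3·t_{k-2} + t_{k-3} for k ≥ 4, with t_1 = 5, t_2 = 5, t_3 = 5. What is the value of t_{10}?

Applying the relation repeatedly:
t_4 = 30, t_5 = 80, t_6 = 255, t_7 = 780, t_8 = 2405, t_9 = 7405, t_{10} = 22805.

22805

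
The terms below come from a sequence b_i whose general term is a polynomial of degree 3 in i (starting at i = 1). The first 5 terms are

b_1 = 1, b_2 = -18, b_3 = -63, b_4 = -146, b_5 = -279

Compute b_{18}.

-12018

1st diffs: -19, -45, -83, -133.
2nd diffs: -26, -38, -50.
3rd diffs: -12, -12 (constant).
Newton forward-difference form: b_i = 1 + (-19)·C(i-1,1) + (-26)·C(i-1,2) + (-12)·C(i-1,3).
At i = 18: i-1 = 17, so b_{18} = 1 - 323 - 3536 - 8160 = -12018.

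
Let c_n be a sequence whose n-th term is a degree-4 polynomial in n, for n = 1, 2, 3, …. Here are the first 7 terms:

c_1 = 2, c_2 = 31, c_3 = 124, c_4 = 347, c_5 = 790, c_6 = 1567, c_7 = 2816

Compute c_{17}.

88786

1st diffs: 29, 93, 223, 443, 777, 1249.
2nd diffs: 64, 130, 220, 334, 472.
3rd diffs: 66, 90, 114, 138.
4th diffs: 24, 24, 24 (constant).
Newton forward-difference form: c_n = 2 + 29·C(n-1,1) + 64·C(n-1,2) + 66·C(n-1,3) + 24·C(n-1,4).
At n = 17: n-1 = 16, so c_{17} = 2 + 464 + 7680 + 36960 + 43680 = 88786.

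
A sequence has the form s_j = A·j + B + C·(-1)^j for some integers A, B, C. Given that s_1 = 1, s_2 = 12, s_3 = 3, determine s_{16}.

Plug in j = 1, 2, 3: A + B - C = 1; 2A + B + C = 12; 3A + B - C = 3.
Subtracting the first from the second: A + 2C = 11.
Subtracting the second from the third: A - 2C = -9.
Solving: C = 5, A = 1, then B = 5.
So s_j = 1·j + 5 + 5·(-1)^j; at j=16 this is 26.

26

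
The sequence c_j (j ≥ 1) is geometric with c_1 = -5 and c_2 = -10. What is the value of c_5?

Common ratio r = 2.
c_j = (-5)·2^(j-1).
c_5 = (-5)·2^4 = -80.

-80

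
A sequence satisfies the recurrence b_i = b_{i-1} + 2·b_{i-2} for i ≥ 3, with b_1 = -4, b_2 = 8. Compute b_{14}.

b_3 = 0; b_4 = 16; b_5 = 16; …; b_{11} = 1360; b_{12} = 2736; b_{13} = 5456; b_{14} = 10928.
(Characteristic roots are 2 and -1.)

10928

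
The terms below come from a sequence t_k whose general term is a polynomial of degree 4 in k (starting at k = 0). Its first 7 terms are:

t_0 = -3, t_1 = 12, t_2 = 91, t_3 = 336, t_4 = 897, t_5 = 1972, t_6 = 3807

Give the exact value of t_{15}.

1st diffs: 15, 79, 245, 561, 1075, 1835.
2nd diffs: 64, 166, 316, 514, 760.
3rd diffs: 102, 150, 198, 246.
4th diffs: 48, 48, 48 (constant).
So t_k = 2k^4 + 5k^3 + 3k^2 + 5k - 3.
Evaluating at k = 15 gives t_{15} = 118872.

118872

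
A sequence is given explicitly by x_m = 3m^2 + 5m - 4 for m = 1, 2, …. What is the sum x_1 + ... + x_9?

1044

Over m = 1..9: Σm = 45, Σm² = 285.
Total = (3)·285 + (5)·45 + (-4)·9 = 1044.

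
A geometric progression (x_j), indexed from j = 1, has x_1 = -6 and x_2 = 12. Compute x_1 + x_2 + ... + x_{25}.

Common ratio r = -2.
x_j = (-6)·(-2)^(j-1).
S = (-6)·((-2)^25 - 1)/(-2 - 1) = (-6)·(-33554432 - 1)/(-3) = -67108866.

-67108866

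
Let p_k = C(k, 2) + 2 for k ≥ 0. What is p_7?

C(7, 2) = 21, so p_7 = 23.

23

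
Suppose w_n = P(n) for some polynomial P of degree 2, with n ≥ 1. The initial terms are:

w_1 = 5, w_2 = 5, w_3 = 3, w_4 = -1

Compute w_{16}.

-205

1st diffs: 0, -2, -4.
2nd diffs: -2, -2 (constant).
Newton forward-difference form: w_n = 5 + (-2)·C(n-1,2).
At n = 16: n-1 = 15, so w_{16} = 5 - 210 = -205.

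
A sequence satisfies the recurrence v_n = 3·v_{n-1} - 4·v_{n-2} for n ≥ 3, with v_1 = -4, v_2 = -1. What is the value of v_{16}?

-102197

Step forward from the initial values:
v_3 = 13;  v_4 = 43;  v_5 = 77;  …;  v_{13} = 22541;  v_{14} = 33659;  v_{15} = 10813;  v_{16} = -102197.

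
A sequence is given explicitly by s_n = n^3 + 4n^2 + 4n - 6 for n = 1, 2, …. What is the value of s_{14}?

3578

s_{14} = 1·14^3 + 4·14^2 + 4·14 - 6 = 3578.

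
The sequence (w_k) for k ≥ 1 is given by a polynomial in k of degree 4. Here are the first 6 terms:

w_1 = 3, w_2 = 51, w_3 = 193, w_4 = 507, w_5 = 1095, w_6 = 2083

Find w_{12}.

26491

1st diffs: 48, 142, 314, 588, 988.
2nd diffs: 94, 172, 274, 400.
3rd diffs: 78, 102, 126.
4th diffs: 24, 24 (constant).
Newton forward-difference form: w_k = 3 + 48·C(k-1,1) + 94·C(k-1,2) + 78·C(k-1,3) + 24·C(k-1,4).
At k = 12: k-1 = 11, so w_{12} = 3 + 528 + 5170 + 12870 + 7920 = 26491.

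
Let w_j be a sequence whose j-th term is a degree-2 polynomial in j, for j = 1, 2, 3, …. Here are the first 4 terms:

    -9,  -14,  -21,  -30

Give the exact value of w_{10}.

-126

1st diffs: -5, -7, -9.
2nd diffs: -2, -2 (constant).
Newton forward-difference form: w_j = -9 + (-5)·C(j-1,1) + (-2)·C(j-1,2).
At j = 10: j-1 = 9, so w_{10} = -9 - 45 - 72 = -126.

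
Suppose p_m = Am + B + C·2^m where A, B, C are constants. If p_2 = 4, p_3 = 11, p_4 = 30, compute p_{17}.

393133

The three given values yield: 2A + B + 4C = 4; 3A + B + 8C = 11; 4A + B + 16C = 30.
Subtracting the first from the second: A + 4C = 7.
Subtracting the second from the third: A + 8C = 19.
Solving: C = 3, A = -5, then B = 2.
Hence p_{17} = -5·17 + 2 + 3·131072 = 393133.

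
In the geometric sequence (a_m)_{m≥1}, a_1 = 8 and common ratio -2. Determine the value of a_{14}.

a_m = 8·(-2)^(m-1).
a_{14} = 8·(-2)^13 = -65536.

-65536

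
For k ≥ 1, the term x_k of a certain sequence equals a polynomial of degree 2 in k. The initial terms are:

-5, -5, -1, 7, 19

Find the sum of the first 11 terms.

605

1st diffs: 0, 4, 8, 12.
2nd diffs: 4, 4, 4 (constant).
Newton forward-difference form: x_k = -5 + 4·C(k-1,2).
Continuing: …, 35, 55, 79, 107, …, x_{11} = 175.
Summing k = 1..11 (11 terms) gives 605.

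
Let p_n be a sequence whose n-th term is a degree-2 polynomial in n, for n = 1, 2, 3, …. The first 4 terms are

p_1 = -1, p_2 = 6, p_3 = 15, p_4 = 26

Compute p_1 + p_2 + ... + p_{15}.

1630

1st diffs: 7, 9, 11.
2nd diffs: 2, 2 (constant).
Newton forward-difference form: p_n = -1 + 7·C(n-1,1) + 2·C(n-1,2).
Continuing: …, 39, 54, 71, 90, …, p_{15} = 279.
Summing n = 1..15 (15 terms) gives 1630.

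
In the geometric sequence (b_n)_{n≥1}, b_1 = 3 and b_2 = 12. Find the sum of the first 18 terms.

Common ratio r = 4.
b_n = 3·4^(n-1).
S = 3·(4^18 - 1)/(4 - 1) = 3·(68719476736 - 1)/(3) = 68719476735.

68719476735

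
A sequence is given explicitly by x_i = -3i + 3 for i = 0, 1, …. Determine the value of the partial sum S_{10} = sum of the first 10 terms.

-105

Over i = 0..9: Σi = 45.
Total = (-3)·45 + (3)·10 = -105.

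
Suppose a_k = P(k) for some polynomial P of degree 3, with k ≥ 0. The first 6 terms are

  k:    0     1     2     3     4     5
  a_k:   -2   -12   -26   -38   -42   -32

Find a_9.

1st diffs: -10, -14, -12, -4, 10.
2nd diffs: -4, 2, 8, 14.
3rd diffs: 6, 6, 6 (constant).
So a_k = k^3 - 5k^2 - 6k - 2.
Evaluating at k = 9 gives a_9 = 268.

268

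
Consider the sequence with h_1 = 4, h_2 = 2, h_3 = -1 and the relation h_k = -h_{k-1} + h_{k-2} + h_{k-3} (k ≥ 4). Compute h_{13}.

Applying the relation repeatedly:
h_4 = 7; h_5 = -6; h_6 = 12; h_7 = -11; h_8 = 17; h_9 = -16; h_{10} = 22; h_{11} = -21; h_{12} = 27; h_{13} = -26.

-26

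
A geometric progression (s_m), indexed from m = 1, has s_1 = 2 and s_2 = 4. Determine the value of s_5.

Common ratio r = 2.
s_m = 2·2^(m-1).
s_5 = 2·2^4 = 32.

32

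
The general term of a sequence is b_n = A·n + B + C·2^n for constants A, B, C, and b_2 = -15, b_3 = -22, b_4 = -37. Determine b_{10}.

Write the equations: 2A + B + 4C = -15; 3A + B + 8C = -22; 4A + B + 16C = -37.
Subtracting the first from the second: A + 4C = -7.
Subtracting the second from the third: A + 8C = -15.
Solving: C = -2, A = 1, then B = -9.
Therefore b_{10} = 10 + (-9) + (-2)·1024 = -2047.

-2047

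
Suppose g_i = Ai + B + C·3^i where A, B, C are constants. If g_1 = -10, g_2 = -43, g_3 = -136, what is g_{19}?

The three given values yield: A + B + 3C = -10; 2A + B + 9C = -43; 3A + B + 27C = -136.
Subtracting the first from the second: A + 6C = -33.
Subtracting the second from the third: A + 18C = -93.
Solving: C = -5, A = -3, then B = 8.
Hence g_{19} = -3·19 + 8 + (-5)·1162261467 = -5811307384.

-5811307384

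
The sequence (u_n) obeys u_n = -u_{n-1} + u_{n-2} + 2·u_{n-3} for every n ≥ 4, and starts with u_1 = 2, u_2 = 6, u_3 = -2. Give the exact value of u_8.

-6

Step forward from the initial values:
u_4 = 12, u_5 = -2, u_6 = 10, u_7 = 12, u_8 = -6.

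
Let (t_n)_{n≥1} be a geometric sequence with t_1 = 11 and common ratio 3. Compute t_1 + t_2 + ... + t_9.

108251

t_n = 11·3^(n-1).
S = 11·(3^9 - 1)/(3 - 1) = 11·(19683 - 1)/(2) = 108251.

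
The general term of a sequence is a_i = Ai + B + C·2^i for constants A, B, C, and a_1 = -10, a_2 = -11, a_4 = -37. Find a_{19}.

-1572778

Plug in i = 1, 2, 4: A + B + 2C = -10; 2A + B + 4C = -11; 4A + B + 16C = -37.
Subtracting the first from the second: A + 2C = -1.
Subtracting the second from the third: 2A + 12C = -26.
Solving: C = -3, A = 5, then B = -9.
Hence a_{19} = 5·19 + (-9) + (-3)·524288 = -1572778.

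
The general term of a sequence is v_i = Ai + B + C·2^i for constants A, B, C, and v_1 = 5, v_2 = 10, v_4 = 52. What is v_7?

Write the equations: A + B + 2C = 5; 2A + B + 4C = 10; 4A + B + 16C = 52.
Subtracting the first from the second: A + 2C = 5.
Subtracting the second from the third: 2A + 12C = 42.
Solving: C = 4, A = -3, then B = 0.
Hence v_7 = -3·7 + 0 + 4·128 = 491.

491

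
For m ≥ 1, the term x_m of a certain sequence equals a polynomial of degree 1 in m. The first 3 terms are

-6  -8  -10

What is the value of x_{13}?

1st diffs: -2, -2 (constant).
So x_m = -2m - 4.
Evaluating at m = 13 gives x_{13} = -30.

-30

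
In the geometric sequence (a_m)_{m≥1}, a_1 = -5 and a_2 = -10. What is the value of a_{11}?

Common ratio r = 2.
a_m = (-5)·2^(m-1).
a_{11} = (-5)·2^10 = -5120.

-5120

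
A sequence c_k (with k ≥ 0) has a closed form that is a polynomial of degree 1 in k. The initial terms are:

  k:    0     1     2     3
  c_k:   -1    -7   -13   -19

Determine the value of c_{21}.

-127

1st diffs: -6, -6, -6 (constant).
So c_k = -6k - 1.
Evaluating at k = 21 gives c_{21} = -127.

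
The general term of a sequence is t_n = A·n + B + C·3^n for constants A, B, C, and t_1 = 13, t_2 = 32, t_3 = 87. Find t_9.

59061

The three given values yield: A + B + 3C = 13; 2A + B + 9C = 32; 3A + B + 27C = 87.
Subtracting the first from the second: A + 6C = 19.
Subtracting the second from the third: A + 18C = 55.
Solving: C = 3, A = 1, then B = 3.
Hence t_9 = 1·9 + 3 + 3·19683 = 59061.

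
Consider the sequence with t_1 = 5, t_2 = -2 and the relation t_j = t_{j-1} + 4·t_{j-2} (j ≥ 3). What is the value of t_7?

450

Iterate the recurrence:
t_3 = 18; t_4 = 10; t_5 = 82; t_6 = 122; t_7 = 450.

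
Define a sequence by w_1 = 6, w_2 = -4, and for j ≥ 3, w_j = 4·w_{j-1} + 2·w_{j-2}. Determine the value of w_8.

-9184

Iterate the recurrence:
w_3 = -4;  w_4 = -24;  w_5 = -104;  w_6 = -464;  w_7 = -2064;  w_8 = -9184.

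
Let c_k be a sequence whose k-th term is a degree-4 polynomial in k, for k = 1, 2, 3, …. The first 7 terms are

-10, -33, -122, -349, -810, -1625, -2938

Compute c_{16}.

-72805

1st diffs: -23, -89, -227, -461, -815, -1313.
2nd diffs: -66, -138, -234, -354, -498.
3rd diffs: -72, -96, -120, -144.
4th diffs: -24, -24, -24 (constant).
Newton forward-difference form: c_k = -10 + (-23)·C(k-1,1) + (-66)·C(k-1,2) + (-72)·C(k-1,3) + (-24)·C(k-1,4).
At k = 16: k-1 = 15, so c_{16} = -10 - 345 - 6930 - 32760 - 32760 = -72805.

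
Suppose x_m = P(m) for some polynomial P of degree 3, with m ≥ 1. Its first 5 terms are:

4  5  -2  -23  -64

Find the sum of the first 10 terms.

1st diffs: 1, -7, -21, -41.
2nd diffs: -8, -14, -20.
3rd diffs: -6, -6 (constant).
Newton forward-difference form: x_m = 4 + 1·C(m-1,1) + (-8)·C(m-1,2) + (-6)·C(m-1,3).
Continuing: …, -131, -230, -367, -548, …, x_{10} = -779.
Summing m = 1..10 (10 terms) gives -2135.

-2135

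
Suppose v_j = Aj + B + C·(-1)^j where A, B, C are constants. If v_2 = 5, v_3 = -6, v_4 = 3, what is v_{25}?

Plug in j = 2, 3, 4: 2A + B + C = 5; 3A + B - C = -6; 4A + B + C = 3.
Subtracting the first from the second: A - 2C = -11.
Subtracting the second from the third: A + 2C = 9.
Solving: C = 5, A = -1, then B = 2.
So v_j = -1·j + 2 + 5·(-1)^j; at j=25 this is -28.

-28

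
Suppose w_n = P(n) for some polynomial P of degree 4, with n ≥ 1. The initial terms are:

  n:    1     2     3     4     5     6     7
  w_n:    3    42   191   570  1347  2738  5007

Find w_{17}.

168387

1st diffs: 39, 149, 379, 777, 1391, 2269.
2nd diffs: 110, 230, 398, 614, 878.
3rd diffs: 120, 168, 216, 264.
4th diffs: 48, 48, 48 (constant).
So w_n = 2n^4 + 5n^2 - 6n + 2.
Evaluating at n = 17 gives w_{17} = 168387.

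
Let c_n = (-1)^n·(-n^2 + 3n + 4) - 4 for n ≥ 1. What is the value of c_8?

-40

(-1)^8 = 1; -n^2 + 3n + 4 at n=8 is -36; so c_8 = -40.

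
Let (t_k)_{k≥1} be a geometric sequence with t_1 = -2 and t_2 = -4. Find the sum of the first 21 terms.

Common ratio r = 2.
t_k = (-2)·2^(k-1).
S = (-2)·(2^21 - 1)/(2 - 1) = (-2)·(2097152 - 1)/(1) = -4194302.

-4194302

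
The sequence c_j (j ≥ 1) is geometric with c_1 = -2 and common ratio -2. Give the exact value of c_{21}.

-2097152

c_j = (-2)·(-2)^(j-1).
c_{21} = (-2)·(-2)^20 = -2097152.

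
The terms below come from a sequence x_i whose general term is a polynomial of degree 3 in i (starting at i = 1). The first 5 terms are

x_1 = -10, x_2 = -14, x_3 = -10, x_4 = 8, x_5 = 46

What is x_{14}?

1st diffs: -4, 4, 18, 38.
2nd diffs: 8, 14, 20.
3rd diffs: 6, 6 (constant).
Newton forward-difference form: x_i = -10 + (-4)·C(i-1,1) + 8·C(i-1,2) + 6·C(i-1,3).
At i = 14: i-1 = 13, so x_{14} = -10 - 52 + 624 + 1716 = 2278.

2278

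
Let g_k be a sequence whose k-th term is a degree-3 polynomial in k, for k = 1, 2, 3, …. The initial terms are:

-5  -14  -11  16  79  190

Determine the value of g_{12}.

2536

1st diffs: -9, 3, 27, 63, 111.
2nd diffs: 12, 24, 36, 48.
3rd diffs: 12, 12, 12 (constant).
So g_k = 2k^3 - 6k^2 - 5k + 4.
Evaluating at k = 12 gives g_{12} = 2536.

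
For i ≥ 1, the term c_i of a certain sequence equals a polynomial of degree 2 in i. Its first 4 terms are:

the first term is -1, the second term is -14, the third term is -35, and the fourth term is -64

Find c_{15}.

-911

1st diffs: -13, -21, -29.
2nd diffs: -8, -8 (constant).
Newton forward-difference form: c_i = -1 + (-13)·C(i-1,1) + (-8)·C(i-1,2).
At i = 15: i-1 = 14, so c_{15} = -1 - 182 - 728 = -911.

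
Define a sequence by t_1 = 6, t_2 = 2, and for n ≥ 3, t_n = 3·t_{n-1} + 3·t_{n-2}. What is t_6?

Step forward from the initial values:
t_3 = 24, t_4 = 78, t_5 = 306, t_6 = 1152.

1152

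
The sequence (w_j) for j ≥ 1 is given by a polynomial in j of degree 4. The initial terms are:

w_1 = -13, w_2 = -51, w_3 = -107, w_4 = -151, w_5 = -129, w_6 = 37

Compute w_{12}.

11449

1st diffs: -38, -56, -44, 22, 166.
2nd diffs: -18, 12, 66, 144.
3rd diffs: 30, 54, 78.
4th diffs: 24, 24 (constant).
Newton forward-difference form: w_j = -13 + (-38)·C(j-1,1) + (-18)·C(j-1,2) + 30·C(j-1,3) + 24·C(j-1,4).
At j = 12: j-1 = 11, so w_{12} = -13 - 418 - 990 + 4950 + 7920 = 11449.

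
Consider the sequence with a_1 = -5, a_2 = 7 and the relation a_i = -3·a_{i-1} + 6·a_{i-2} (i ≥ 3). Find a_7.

-16875

Compute successive terms:
a_3 = -51; a_4 = 195; a_5 = -891; a_6 = 3843; a_7 = -16875.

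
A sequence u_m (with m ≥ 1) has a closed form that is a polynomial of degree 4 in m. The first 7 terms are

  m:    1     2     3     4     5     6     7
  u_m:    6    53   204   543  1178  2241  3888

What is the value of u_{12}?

1st diffs: 47, 151, 339, 635, 1063, 1647.
2nd diffs: 104, 188, 296, 428, 584.
3rd diffs: 84, 108, 132, 156.
4th diffs: 24, 24, 24 (constant).
Newton forward-difference form: u_m = 6 + 47·C(m-1,1) + 104·C(m-1,2) + 84·C(m-1,3) + 24·C(m-1,4).
At m = 12: m-1 = 11, so u_{12} = 6 + 517 + 5720 + 13860 + 7920 = 28023.

28023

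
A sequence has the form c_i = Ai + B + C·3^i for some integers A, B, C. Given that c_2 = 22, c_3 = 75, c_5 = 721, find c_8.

At i = 2, 3, 5: 2A + B + 9C = 22; 3A + B + 27C = 75; 5A + B + 243C = 721.
Subtracting the first from the second: A + 18C = 53.
Subtracting the second from the third: 2A + 216C = 646.
Solving: C = 3, A = -1, then B = -3.
So c_i = -1·i + (-3) + 3·3^i; at i=8 this is 19672.

19672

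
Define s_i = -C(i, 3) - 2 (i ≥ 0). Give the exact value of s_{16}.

C(16, 3) = 560, so s_{16} = -562.

-562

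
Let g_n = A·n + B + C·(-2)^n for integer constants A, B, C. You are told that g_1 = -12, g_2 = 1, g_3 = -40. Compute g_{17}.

-393302

Write the equations: A + B - 2C = -12; 2A + B + 4C = 1; 3A + B - 8C = -40.
Subtracting the first from the second: A + 6C = 13.
Subtracting the second from the third: A - 12C = -41.
Solving: C = 3, A = -5, then B = -1.
Hence g_{17} = -5·17 + (-1) + 3·(-131072) = -393302.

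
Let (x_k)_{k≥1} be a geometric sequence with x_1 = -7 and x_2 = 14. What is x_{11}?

Common ratio r = -2.
x_k = (-7)·(-2)^(k-1).
x_{11} = (-7)·(-2)^10 = -7168.

-7168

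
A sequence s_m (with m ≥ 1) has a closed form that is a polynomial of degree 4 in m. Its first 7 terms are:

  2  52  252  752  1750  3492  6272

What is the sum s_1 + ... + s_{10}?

63866

1st diffs: 50, 200, 500, 998, 1742, 2780.
2nd diffs: 150, 300, 498, 744, 1038.
3rd diffs: 150, 198, 246, 294.
4th diffs: 48, 48, 48 (constant).
Newton forward-difference form: s_m = 2 + 50·C(m-1,1) + 150·C(m-1,2) + 150·C(m-1,3) + 48·C(m-1,4).
Continuing: 10432, 16362, 24500.
Summing m = 1..10 (10 terms) gives 63866.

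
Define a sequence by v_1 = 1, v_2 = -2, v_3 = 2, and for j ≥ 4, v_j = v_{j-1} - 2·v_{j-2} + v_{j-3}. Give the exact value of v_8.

Applying the relation repeatedly:
v_4 = 7;  v_5 = 1;  v_6 = -11;  v_7 = -6;  v_8 = 17.

17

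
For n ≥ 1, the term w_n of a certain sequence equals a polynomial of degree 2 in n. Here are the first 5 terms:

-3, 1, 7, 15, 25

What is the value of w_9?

1st diffs: 4, 6, 8, 10.
2nd diffs: 2, 2, 2 (constant).
Newton forward-difference form: w_n = -3 + 4·C(n-1,1) + 2·C(n-1,2).
At n = 9: n-1 = 8, so w_9 = -3 + 32 + 56 = 85.

85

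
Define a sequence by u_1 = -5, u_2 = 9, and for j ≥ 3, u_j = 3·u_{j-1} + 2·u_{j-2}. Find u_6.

Applying the relation repeatedly:
u_3 = 17;  u_4 = 69;  u_5 = 241;  u_6 = 861.

861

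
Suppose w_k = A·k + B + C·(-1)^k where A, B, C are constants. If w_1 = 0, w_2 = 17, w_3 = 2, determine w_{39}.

Plug in k = 1, 2, 3: A + B - C = 0; 2A + B + C = 17; 3A + B - C = 2.
Subtracting the first from the second: A + 2C = 17.
Subtracting the second from the third: A - 2C = -15.
Solving: C = 8, A = 1, then B = 7.
So w_k = 1·k + 7 + 8·(-1)^k; at k=39 this is 38.

38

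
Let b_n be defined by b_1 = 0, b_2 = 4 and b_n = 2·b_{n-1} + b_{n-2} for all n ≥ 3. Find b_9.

Iterate the recurrence:
b_3 = 8; b_4 = 20; b_5 = 48; b_6 = 116; b_7 = 280; b_8 = 676; b_9 = 1632.

1632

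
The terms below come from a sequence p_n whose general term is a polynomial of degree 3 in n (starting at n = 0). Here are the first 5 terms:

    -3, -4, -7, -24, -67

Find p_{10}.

-1543

1st diffs: -1, -3, -17, -43.
2nd diffs: -2, -14, -26.
3rd diffs: -12, -12 (constant).
Newton forward-difference form: p_n = -3 + (-1)·C(n,1) + (-2)·C(n,2) + (-12)·C(n,3).
At n = 10: n = 10, so p_{10} = -3 - 10 - 90 - 1440 = -1543.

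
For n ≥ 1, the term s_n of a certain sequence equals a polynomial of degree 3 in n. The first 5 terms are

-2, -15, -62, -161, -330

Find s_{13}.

-6362

1st diffs: -13, -47, -99, -169.
2nd diffs: -34, -52, -70.
3rd diffs: -18, -18 (constant).
Newton forward-difference form: s_n = -2 + (-13)·C(n-1,1) + (-34)·C(n-1,2) + (-18)·C(n-1,3).
At n = 13: n-1 = 12, so s_{13} = -2 - 156 - 2244 - 3960 = -6362.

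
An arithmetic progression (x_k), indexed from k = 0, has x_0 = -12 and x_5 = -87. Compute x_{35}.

-537

Common difference d = (-87 - (-12)) / (5 - 0) = -15.
x_k = -12 + (k - 0)·(-15).
x_{35} = -12 + 35·(-15) = -537.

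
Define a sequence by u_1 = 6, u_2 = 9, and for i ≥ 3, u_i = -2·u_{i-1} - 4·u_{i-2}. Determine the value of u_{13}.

24576

u_3 = -42  u_4 = 48  u_5 = 72  …  u_{10} = 3072  u_{11} = 4608  u_{12} = -21504  u_{13} = 24576.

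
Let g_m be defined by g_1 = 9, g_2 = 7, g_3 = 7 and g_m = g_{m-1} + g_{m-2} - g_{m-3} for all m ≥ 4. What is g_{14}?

-5

Step forward from the initial values:
g_4 = 5;  g_5 = 5;  g_6 = 3;  …;  g_{11} = -1;  g_{12} = -3;  g_{13} = -3;  g_{14} = -5.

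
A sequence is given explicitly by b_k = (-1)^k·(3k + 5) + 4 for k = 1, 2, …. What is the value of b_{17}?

(-1)^17 = -1; 3k + 5 at k=17 is 56; so b_{17} = -52.

-52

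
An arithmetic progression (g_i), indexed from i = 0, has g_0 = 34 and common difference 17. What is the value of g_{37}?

g_i = 34 + (i - 0)·17.
g_{37} = 34 + 37·17 = 663.

663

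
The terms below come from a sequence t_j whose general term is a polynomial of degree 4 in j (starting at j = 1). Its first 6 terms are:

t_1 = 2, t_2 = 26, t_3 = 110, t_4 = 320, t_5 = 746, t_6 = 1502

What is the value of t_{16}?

69452

1st diffs: 24, 84, 210, 426, 756.
2nd diffs: 60, 126, 216, 330.
3rd diffs: 66, 90, 114.
4th diffs: 24, 24 (constant).
So t_j = j^4 + j^3 - j^2 + 5j - 4.
Evaluating at j = 16 gives t_{16} = 69452.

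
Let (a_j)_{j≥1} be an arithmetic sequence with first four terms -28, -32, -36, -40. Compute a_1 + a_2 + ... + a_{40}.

-4240

Common difference d = -4.
a_j = -28 + (j - 1)·(-4).
a_{40} = -184; S = 40·(-28 + (-184))/2 = -4240.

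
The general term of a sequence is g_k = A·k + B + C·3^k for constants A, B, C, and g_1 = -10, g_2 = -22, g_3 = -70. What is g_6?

Plug in k = 1, 2, 3: A + B + 3C = -10; 2A + B + 9C = -22; 3A + B + 27C = -70.
Subtracting the first from the second: A + 6C = -12.
Subtracting the second from the third: A + 18C = -48.
Solving: C = -3, A = 6, then B = -7.
So g_k = 6·k + (-7) + (-3)·3^k; at k=6 this is -2158.

-2158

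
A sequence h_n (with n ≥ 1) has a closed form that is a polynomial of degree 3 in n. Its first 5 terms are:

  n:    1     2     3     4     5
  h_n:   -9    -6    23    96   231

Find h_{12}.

4424

1st diffs: 3, 29, 73, 135.
2nd diffs: 26, 44, 62.
3rd diffs: 18, 18 (constant).
Newton forward-difference form: h_n = -9 + 3·C(n-1,1) + 26·C(n-1,2) + 18·C(n-1,3).
At n = 12: n-1 = 11, so h_{12} = -9 + 33 + 1430 + 2970 = 4424.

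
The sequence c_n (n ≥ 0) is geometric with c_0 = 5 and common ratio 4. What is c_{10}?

5242880

c_n = 5·4^(n-0).
c_{10} = 5·4^10 = 5242880.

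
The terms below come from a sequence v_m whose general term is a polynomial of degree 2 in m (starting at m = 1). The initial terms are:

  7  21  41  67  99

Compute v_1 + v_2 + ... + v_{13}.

1st diffs: 14, 20, 26, 32.
2nd diffs: 6, 6, 6 (constant).
Newton forward-difference form: v_m = 7 + 14·C(m-1,1) + 6·C(m-1,2).
Continuing: …, 137, 181, 231, 287, …, v_{13} = 571.
Summing m = 1..13 (13 terms) gives 2899.

2899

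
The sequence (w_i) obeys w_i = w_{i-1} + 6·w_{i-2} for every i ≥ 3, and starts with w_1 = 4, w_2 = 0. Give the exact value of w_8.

Compute successive terms:
w_3 = 24; w_4 = 24; w_5 = 168; w_6 = 312; w_7 = 1320; w_8 = 3192.
(Characteristic roots are 3 and -2.)

3192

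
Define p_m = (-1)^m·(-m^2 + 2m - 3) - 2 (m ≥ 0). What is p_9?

(-1)^9 = -1; -m^2 + 2m - 3 at m=9 is -66; so p_9 = 64.

64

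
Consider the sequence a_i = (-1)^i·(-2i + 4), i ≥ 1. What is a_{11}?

(-1)^11 = -1; -2i + 4 at i=11 is -18; so a_{11} = 18.

18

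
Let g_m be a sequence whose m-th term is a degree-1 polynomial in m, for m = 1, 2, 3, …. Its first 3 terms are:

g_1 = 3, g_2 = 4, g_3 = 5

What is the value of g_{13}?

15

1st diffs: 1, 1 (constant).
So g_m = m + 2.
Evaluating at m = 13 gives g_{13} = 15.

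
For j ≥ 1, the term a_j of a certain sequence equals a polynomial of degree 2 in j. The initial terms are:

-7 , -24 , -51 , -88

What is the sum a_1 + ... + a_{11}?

1st diffs: -17, -27, -37.
2nd diffs: -10, -10 (constant).
Newton forward-difference form: a_j = -7 + (-17)·C(j-1,1) + (-10)·C(j-1,2).
Continuing: …, -135, -192, -259, -336, …, a_{11} = -627.
Summing j = 1..11 (11 terms) gives -2662.

-2662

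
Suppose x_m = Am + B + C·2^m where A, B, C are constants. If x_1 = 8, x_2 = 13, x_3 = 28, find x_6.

Plug in m = 1, 2, 3: A + B + 2C = 8; 2A + B + 4C = 13; 3A + B + 8C = 28.
Subtracting the first from the second: A + 2C = 5.
Subtracting the second from the third: A + 4C = 15.
Solving: C = 5, A = -5, then B = 3.
Hence x_6 = -5·6 + 3 + 5·64 = 293.

293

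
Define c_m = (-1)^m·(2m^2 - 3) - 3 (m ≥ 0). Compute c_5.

(-1)^5 = -1; 2m^2 - 3 at m=5 is 47; so c_5 = -50.

-50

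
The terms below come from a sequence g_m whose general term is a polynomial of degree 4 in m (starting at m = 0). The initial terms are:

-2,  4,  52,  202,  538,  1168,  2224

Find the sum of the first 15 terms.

1st diffs: 6, 48, 150, 336, 630, 1056.
2nd diffs: 42, 102, 186, 294, 426.
3rd diffs: 60, 84, 108, 132.
4th diffs: 24, 24, 24 (constant).
Newton forward-difference form: g_m = -2 + 6·C(m,1) + 42·C(m,2) + 60·C(m,3) + 24·C(m,4).
Continuing: …, 3862, 6262, 9628, 14188, …, g_{14} = 49768.
Summing m = 0..14 (15 terms) gives 173682.

173682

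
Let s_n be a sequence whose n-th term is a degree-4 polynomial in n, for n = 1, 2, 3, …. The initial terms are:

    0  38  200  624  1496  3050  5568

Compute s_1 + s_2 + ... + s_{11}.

90266

1st diffs: 38, 162, 424, 872, 1554, 2518.
2nd diffs: 124, 262, 448, 682, 964.
3rd diffs: 138, 186, 234, 282.
4th diffs: 48, 48, 48 (constant).
Newton forward-difference form: s_n = 38·C(n-1,1) + 124·C(n-1,2) + 138·C(n-1,3) + 48·C(n-1,4).
Continuing: 9380, 14864, 22446, 32600.
Summing n = 1..11 (11 terms) gives 90266.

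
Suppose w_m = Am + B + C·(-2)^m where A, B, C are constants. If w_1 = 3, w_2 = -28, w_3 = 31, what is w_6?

Write the equations: A + B - 2C = 3; 2A + B + 4C = -28; 3A + B - 8C = 31.
Subtracting the first from the second: A + 6C = -31.
Subtracting the second from the third: A - 12C = 59.
Solving: C = -5, A = -1, then B = -6.
Therefore w_6 = -6 + (-6) + (-5)·64 = -332.

-332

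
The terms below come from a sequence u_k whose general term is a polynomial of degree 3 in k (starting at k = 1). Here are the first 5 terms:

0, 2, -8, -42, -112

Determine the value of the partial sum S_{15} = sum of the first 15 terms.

-21630

1st diffs: 2, -10, -34, -70.
2nd diffs: -12, -24, -36.
3rd diffs: -12, -12 (constant).
Newton forward-difference form: u_k = 2·C(k-1,1) + (-12)·C(k-1,2) + (-12)·C(k-1,3).
Continuing: …, -230, -408, -658, -992, …, u_{15} = -5432.
Summing k = 1..15 (15 terms) gives -21630.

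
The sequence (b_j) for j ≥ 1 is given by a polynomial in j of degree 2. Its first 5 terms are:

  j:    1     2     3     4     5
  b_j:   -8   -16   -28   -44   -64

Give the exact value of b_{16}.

1st diffs: -8, -12, -16, -20.
2nd diffs: -4, -4, -4 (constant).
So b_j = -2j^2 - 2j - 4.
Evaluating at j = 16 gives b_{16} = -548.

-548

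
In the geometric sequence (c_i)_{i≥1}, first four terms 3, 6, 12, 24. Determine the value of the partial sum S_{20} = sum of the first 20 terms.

Common ratio r = 2.
c_i = 3·2^(i-1).
S = 3·(2^20 - 1)/(2 - 1) = 3·(1048576 - 1)/(1) = 3145725.

3145725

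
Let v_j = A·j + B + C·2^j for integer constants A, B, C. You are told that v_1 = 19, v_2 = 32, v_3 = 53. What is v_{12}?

Plug in j = 1, 2, 3: A + B + 2C = 19; 2A + B + 4C = 32; 3A + B + 8C = 53.
Subtracting the first from the second: A + 2C = 13.
Subtracting the second from the third: A + 4C = 21.
Solving: C = 4, A = 5, then B = 6.
Hence v_{12} = 5·12 + 6 + 4·4096 = 16450.

16450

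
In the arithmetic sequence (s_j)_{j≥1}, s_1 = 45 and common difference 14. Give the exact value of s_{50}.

731

s_j = 45 + (j - 1)·14.
s_{50} = 45 + 49·14 = 731.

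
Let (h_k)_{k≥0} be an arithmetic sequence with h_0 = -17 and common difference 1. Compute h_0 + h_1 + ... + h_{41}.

h_k = -17 + (k - 0)·1.
h_{41} = 24; S = 42·(-17 + 24)/2 = 147.

147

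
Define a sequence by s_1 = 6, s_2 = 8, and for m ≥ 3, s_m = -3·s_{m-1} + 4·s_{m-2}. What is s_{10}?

104864

Applying the relation repeatedly:
s_3 = 0;  s_4 = 32;  s_5 = -96;  s_6 = 416;  s_7 = -1632;  s_8 = 6560;  s_9 = -26208;  s_{10} = 104864.
(Characteristic roots are 1 and -4.)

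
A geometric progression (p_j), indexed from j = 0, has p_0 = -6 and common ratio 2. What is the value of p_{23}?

-50331648

p_j = (-6)·2^(j-0).
p_{23} = (-6)·2^23 = -50331648.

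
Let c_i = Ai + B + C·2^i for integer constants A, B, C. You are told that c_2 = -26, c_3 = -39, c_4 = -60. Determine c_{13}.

Write the equations: 2A + B + 4C = -26; 3A + B + 8C = -39; 4A + B + 16C = -60.
Subtracting the first from the second: A + 4C = -13.
Subtracting the second from the third: A + 8C = -21.
Solving: C = -2, A = -5, then B = -8.
Hence c_{13} = -5·13 + (-8) + (-2)·8192 = -16457.

-16457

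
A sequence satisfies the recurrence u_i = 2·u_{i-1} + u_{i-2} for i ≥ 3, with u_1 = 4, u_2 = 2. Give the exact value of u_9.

Iterate the recurrence:
u_3 = 8;  u_4 = 18;  u_5 = 44;  u_6 = 106;  u_7 = 256;  u_8 = 618;  u_9 = 1492.

1492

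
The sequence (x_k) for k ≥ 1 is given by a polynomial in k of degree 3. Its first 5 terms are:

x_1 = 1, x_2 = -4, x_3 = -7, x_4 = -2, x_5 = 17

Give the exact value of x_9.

1st diffs: -5, -3, 5, 19.
2nd diffs: 2, 8, 14.
3rd diffs: 6, 6 (constant).
So x_k = k^3 - 5k^2 + 3k + 2.
Evaluating at k = 9 gives x_9 = 353.

353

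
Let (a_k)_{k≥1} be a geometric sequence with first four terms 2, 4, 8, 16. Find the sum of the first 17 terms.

262142

Common ratio r = 2.
a_k = 2·2^(k-1).
S = 2·(2^17 - 1)/(2 - 1) = 2·(131072 - 1)/(1) = 262142.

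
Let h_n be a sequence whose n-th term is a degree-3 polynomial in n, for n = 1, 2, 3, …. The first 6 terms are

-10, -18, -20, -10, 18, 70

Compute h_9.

1st diffs: -8, -2, 10, 28, 52.
2nd diffs: 6, 12, 18, 24.
3rd diffs: 6, 6, 6 (constant).
Newton forward-difference form: h_n = -10 + (-8)·C(n-1,1) + 6·C(n-1,2) + 6·C(n-1,3).
At n = 9: n-1 = 8, so h_9 = -10 - 64 + 168 + 336 = 430.

430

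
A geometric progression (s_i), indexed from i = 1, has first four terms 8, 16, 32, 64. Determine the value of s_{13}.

32768

Common ratio r = 2.
s_i = 8·2^(i-1).
s_{13} = 8·2^12 = 32768.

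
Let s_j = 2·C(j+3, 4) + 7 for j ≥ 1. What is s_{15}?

6127

C(18, 4) = 3060, so s_{15} = 6127.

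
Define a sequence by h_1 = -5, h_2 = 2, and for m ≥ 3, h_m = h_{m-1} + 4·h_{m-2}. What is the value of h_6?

-122

Step forward from the initial values:
h_3 = -18; h_4 = -10; h_5 = -82; h_6 = -122.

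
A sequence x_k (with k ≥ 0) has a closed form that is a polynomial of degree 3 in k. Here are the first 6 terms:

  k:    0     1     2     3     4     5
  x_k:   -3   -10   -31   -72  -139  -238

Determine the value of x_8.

-787

1st diffs: -7, -21, -41, -67, -99.
2nd diffs: -14, -20, -26, -32.
3rd diffs: -6, -6, -6 (constant).
Newton forward-difference form: x_k = -3 + (-7)·C(k,1) + (-14)·C(k,2) + (-6)·C(k,3).
At k = 8: k = 8, so x_8 = -3 - 56 - 392 - 336 = -787.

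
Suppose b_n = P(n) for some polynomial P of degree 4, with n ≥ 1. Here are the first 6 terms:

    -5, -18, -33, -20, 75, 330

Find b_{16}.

46000

1st diffs: -13, -15, 13, 95, 255.
2nd diffs: -2, 28, 82, 160.
3rd diffs: 30, 54, 78.
4th diffs: 24, 24 (constant).
So b_n = n^4 - 5n^3 + 4n^2 - 5n.
Evaluating at n = 16 gives b_{16} = 46000.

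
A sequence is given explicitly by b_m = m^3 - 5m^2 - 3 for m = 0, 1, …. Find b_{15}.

b_{15} = 1·15^3 - 5·15^2 - 3 = 2247.

2247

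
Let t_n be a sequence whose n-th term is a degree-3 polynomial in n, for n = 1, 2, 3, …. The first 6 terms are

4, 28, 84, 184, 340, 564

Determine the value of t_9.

1st diffs: 24, 56, 100, 156, 224.
2nd diffs: 32, 44, 56, 68.
3rd diffs: 12, 12, 12 (constant).
Newton forward-difference form: t_n = 4 + 24·C(n-1,1) + 32·C(n-1,2) + 12·C(n-1,3).
At n = 9: n-1 = 8, so t_9 = 4 + 192 + 896 + 672 = 1764.

1764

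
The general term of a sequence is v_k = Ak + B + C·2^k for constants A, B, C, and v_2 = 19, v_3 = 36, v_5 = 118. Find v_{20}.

Plug in k = 2, 3, 5: 2A + B + 4C = 19; 3A + B + 8C = 36; 5A + B + 32C = 118.
Subtracting the first from the second: A + 4C = 17.
Subtracting the second from the third: 2A + 24C = 82.
Solving: C = 3, A = 5, then B = -3.
Hence v_{20} = 5·20 + (-3) + 3·1048576 = 3145825.

3145825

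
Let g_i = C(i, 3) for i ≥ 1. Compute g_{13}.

C(13, 3) = 286, so g_{13} = 286.

286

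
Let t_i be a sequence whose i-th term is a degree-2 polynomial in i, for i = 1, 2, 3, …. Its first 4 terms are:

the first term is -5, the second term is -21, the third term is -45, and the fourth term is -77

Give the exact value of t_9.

1st diffs: -16, -24, -32.
2nd diffs: -8, -8 (constant).
Newton forward-difference form: t_i = -5 + (-16)·C(i-1,1) + (-8)·C(i-1,2).
At i = 9: i-1 = 8, so t_9 = -5 - 128 - 224 = -357.

-357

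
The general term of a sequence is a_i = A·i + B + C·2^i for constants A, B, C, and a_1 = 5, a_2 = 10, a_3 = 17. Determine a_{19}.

524345

The three given values yield: A + B + 2C = 5; 2A + B + 4C = 10; 3A + B + 8C = 17.
Subtracting the first from the second: A + 2C = 5.
Subtracting the second from the third: A + 4C = 7.
Solving: C = 1, A = 3, then B = 0.
So a_i = 3·i + 0 + 1·2^i; at i=19 this is 524345.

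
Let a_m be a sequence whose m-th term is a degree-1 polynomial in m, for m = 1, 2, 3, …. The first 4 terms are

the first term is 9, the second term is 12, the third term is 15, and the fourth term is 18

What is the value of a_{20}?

66

1st diffs: 3, 3, 3 (constant).
So a_m = 3m + 6.
Evaluating at m = 20 gives a_{20} = 66.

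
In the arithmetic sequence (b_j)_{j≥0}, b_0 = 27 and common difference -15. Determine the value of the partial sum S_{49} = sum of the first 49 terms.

b_j = 27 + (j - 0)·(-15).
b_{48} = -693; S = 49·(27 + (-693))/2 = -16317.

-16317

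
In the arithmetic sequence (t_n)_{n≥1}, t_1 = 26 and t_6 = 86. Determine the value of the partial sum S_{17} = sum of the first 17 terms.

Common difference d = (86 - 26) / (6 - 1) = 12.
t_n = 26 + (n - 1)·12.
t_{17} = 218; S = 17·(26 + 218)/2 = 2074.

2074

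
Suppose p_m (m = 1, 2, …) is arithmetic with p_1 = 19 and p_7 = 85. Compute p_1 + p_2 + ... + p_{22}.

Common difference d = (85 - 19) / (7 - 1) = 11.
p_m = 19 + (m - 1)·11.
p_{22} = 250; S = 22·(19 + 250)/2 = 2959.

2959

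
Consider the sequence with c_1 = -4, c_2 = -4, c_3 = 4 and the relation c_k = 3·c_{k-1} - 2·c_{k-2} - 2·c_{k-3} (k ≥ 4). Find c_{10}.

Step forward from the initial values:
c_4 = 28; c_5 = 84; c_6 = 188; c_7 = 340; c_8 = 476; c_9 = 372; c_{10} = -516.

-516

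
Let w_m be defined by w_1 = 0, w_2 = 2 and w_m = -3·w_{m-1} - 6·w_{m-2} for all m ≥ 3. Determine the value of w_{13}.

Iterate the recurrence:
w_3 = -6;  w_4 = 6;  w_5 = 18;  …;  w_{10} = 3078;  w_{11} = -2430;  w_{12} = -11178;  w_{13} = 48114.

48114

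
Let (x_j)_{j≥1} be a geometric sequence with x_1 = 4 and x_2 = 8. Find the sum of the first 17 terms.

Common ratio r = 2.
x_j = 4·2^(j-1).
S = 4·(2^17 - 1)/(2 - 1) = 4·(131072 - 1)/(1) = 524284.

524284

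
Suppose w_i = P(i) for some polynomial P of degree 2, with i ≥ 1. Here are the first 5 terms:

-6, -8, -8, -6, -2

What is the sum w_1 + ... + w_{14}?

1st diffs: -2, 0, 2, 4.
2nd diffs: 2, 2, 2 (constant).
Newton forward-difference form: w_i = -6 + (-2)·C(i-1,1) + 2·C(i-1,2).
Continuing: …, 4, 12, 22, 34, …, w_{14} = 124.
Summing i = 1..14 (14 terms) gives 462.

462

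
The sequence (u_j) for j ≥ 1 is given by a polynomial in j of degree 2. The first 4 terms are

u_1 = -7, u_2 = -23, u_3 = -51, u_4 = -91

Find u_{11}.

1st diffs: -16, -28, -40.
2nd diffs: -12, -12 (constant).
Newton forward-difference form: u_j = -7 + (-16)·C(j-1,1) + (-12)·C(j-1,2).
At j = 11: j-1 = 10, so u_{11} = -7 - 160 - 540 = -707.

-707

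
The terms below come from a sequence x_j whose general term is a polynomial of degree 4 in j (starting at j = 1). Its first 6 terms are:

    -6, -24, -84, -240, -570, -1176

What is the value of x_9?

1st diffs: -18, -60, -156, -330, -606.
2nd diffs: -42, -96, -174, -276.
3rd diffs: -54, -78, -102.
4th diffs: -24, -24 (constant).
Newton forward-difference form: x_j = -6 + (-18)·C(j-1,1) + (-42)·C(j-1,2) + (-54)·C(j-1,3) + (-24)·C(j-1,4).
At j = 9: j-1 = 8, so x_9 = -6 - 144 - 1176 - 3024 - 1680 = -6030.

-6030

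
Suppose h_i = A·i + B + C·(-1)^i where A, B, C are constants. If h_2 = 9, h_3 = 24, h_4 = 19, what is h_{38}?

189

The three given values yield: 2A + B + C = 9; 3A + B - C = 24; 4A + B + C = 19.
Subtracting the first from the second: A - 2C = 15.
Subtracting the second from the third: A + 2C = -5.
Solving: C = -5, A = 5, then B = 4.
Therefore h_{38} = 190 + 4 + (-5)·1 = 189.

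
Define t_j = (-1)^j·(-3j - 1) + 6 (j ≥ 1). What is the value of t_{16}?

-43

(-1)^16 = 1; -3j - 1 at j=16 is -49; so t_{16} = -43.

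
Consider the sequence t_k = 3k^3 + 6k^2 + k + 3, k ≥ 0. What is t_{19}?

t_{19} = 3·19^3 + 6·19^2 + 1·19 + 3 = 22765.

22765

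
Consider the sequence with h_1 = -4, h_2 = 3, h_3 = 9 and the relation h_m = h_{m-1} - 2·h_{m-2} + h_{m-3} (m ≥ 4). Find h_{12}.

108

Step forward from the initial values:
h_4 = -1, h_5 = -16, h_6 = -5, h_7 = 26, h_8 = 20, h_9 = -37, h_{10} = -51, h_{11} = 43, h_{12} = 108.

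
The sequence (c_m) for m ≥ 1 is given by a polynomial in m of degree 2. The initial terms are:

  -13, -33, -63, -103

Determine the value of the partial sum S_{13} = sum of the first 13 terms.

-4589

1st diffs: -20, -30, -40.
2nd diffs: -10, -10 (constant).
So c_m = -5m^2 - 5m - 3.
Continuing: …, -153, -213, -283, -363, …, c_{13} = -913.
Summing m = 1..13 (13 terms) gives -4589.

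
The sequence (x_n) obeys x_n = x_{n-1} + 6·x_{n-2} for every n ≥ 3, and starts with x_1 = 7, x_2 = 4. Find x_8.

7438

Step forward from the initial values:
x_3 = 46, x_4 = 70, x_5 = 346, x_6 = 766, x_7 = 2842, x_8 = 7438.
(Characteristic roots are 3 and -2.)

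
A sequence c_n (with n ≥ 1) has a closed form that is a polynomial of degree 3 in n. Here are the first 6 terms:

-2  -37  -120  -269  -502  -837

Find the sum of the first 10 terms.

-11135

1st diffs: -35, -83, -149, -233, -335.
2nd diffs: -48, -66, -84, -102.
3rd diffs: -18, -18, -18 (constant).
Newton forward-difference form: c_n = -2 + (-35)·C(n-1,1) + (-48)·C(n-1,2) + (-18)·C(n-1,3).
Continuing: -1292, -1885, -2634, -3557.
Summing n = 1..10 (10 terms) gives -11135.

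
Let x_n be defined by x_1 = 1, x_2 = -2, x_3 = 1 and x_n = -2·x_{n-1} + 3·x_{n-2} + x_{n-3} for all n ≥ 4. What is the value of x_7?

138

Applying the relation repeatedly:
x_4 = -7, x_5 = 15, x_6 = -50, x_7 = 138.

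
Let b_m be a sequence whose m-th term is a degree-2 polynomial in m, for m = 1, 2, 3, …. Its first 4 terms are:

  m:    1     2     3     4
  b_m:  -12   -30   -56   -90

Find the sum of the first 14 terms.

-4718

1st diffs: -18, -26, -34.
2nd diffs: -8, -8 (constant).
Newton forward-difference form: b_m = -12 + (-18)·C(m-1,1) + (-8)·C(m-1,2).
Continuing: …, -132, -182, -240, -306, …, b_{14} = -870.
Summing m = 1..14 (14 terms) gives -4718.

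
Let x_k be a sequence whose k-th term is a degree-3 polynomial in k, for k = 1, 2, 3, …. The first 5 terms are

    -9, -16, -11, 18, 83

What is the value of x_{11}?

1901

1st diffs: -7, 5, 29, 65.
2nd diffs: 12, 24, 36.
3rd diffs: 12, 12 (constant).
Newton forward-difference form: x_k = -9 + (-7)·C(k-1,1) + 12·C(k-1,2) + 12·C(k-1,3).
At k = 11: k-1 = 10, so x_{11} = -9 - 70 + 540 + 1440 = 1901.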